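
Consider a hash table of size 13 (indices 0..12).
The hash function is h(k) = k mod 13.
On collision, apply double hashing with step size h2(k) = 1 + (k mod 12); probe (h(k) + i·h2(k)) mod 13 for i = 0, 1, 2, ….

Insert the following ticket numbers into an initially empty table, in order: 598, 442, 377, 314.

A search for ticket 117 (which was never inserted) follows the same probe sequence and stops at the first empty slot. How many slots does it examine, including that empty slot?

598: h=0 => slot 0
442: h=0, h2=11, probe 0,11 => slot 11
377: h=0, h2=6, probe 0,6 => slot 6
314: h=2 => slot 2
Table: [598, _, 314, _, _, _, 377, _, _, _, _, 442, _]
Lookup 117: h=0, h2=10, probe 0,10 → slot 10 empty, not found.

2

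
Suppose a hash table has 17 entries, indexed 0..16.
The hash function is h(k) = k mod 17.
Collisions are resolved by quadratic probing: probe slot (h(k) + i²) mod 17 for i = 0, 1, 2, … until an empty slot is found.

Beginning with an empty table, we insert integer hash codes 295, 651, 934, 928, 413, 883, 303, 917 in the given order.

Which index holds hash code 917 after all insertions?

3

Insert 295: h=6, slot 6 empty -> index 6.
Insert 651: h=5, slot 5 empty -> index 5.
Insert 934: h=16, slot 16 empty -> index 16.
Insert 928: h=10, slot 10 empty -> index 10.
Insert 413: h=5, slots 5,6 occupied -> index 9.
Insert 883: h=16, slot 16 occupied -> index 0.
Insert 303: h=14, slot 14 empty -> index 14.
Insert 917: h=16, slots 16,0 occupied -> index 3.
Table: [883, —, —, 917, —, 651, 295, —, —, 413, 928, —, —, —, 303, —, 934]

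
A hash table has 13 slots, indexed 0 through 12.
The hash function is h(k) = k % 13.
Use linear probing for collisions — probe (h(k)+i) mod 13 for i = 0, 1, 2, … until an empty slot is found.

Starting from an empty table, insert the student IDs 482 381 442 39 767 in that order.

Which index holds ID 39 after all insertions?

2

482 hashes to 1; slot 1 is free => place at 1.
381 hashes to 4; slot 4 is free => place at 4.
442 hashes to 0; slot 0 is free => place at 0.
39 hashes to 0; 0,1 taken => place at 2.
767 hashes to 0; 0,1,2 taken => place at 3.
Table: [442, 482, 39, 767, 381, _, _, _, _, _, _, _, _]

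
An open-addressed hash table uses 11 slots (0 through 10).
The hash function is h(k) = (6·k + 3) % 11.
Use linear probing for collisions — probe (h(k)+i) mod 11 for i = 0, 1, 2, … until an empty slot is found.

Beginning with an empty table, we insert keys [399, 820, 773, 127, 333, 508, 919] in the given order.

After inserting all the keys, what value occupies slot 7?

127

399 hashes to 10; slot 10 is free => place at 10.
820 hashes to 6; slot 6 is free => place at 6.
773 hashes to 10; 10 taken => place at 0.
127 hashes to 6; 6 taken => place at 7.
333 hashes to 10; 10,0 taken => place at 1.
508 hashes to 4; slot 4 is free => place at 4.
919 hashes to 6; 6,7 taken => place at 8.
Table: [773, 333, ∅, ∅, 508, ∅, 820, 127, 919, ∅, 399]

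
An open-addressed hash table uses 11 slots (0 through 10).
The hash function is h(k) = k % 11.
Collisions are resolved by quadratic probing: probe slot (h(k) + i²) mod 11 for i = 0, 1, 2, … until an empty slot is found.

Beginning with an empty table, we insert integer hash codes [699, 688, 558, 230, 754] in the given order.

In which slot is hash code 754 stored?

4

Insert 699: h=6, slot 6 empty → index 6.
Insert 688: h=6, slot 6 occupied → index 7.
Insert 558: h=8, slot 8 empty → index 8.
Insert 230: h=10, slot 10 empty → index 10.
Insert 754: h=6, slots 6,7,10 occupied → index 4.
Table: [-, -, -, -, 754, -, 699, 688, 558, -, 230]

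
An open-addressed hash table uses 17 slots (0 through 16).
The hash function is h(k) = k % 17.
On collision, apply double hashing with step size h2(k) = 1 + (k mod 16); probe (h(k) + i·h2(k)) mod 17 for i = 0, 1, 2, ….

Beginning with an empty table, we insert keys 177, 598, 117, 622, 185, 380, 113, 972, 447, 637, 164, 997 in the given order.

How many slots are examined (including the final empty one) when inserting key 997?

2

Insert 177: h=7, slot 7 empty -> index 7.
Insert 598: h=3, slot 3 empty -> index 3.
Insert 117: h=15, slot 15 empty -> index 15.
Insert 622: h=10, slot 10 empty -> index 10.
Insert 185: h=15, h2=10, slot 15 occupied -> index 8.
Insert 380: h=6, slot 6 empty -> index 6.
Insert 113: h=11, slot 11 empty -> index 11.
Insert 972: h=3, h2=13, slot 3 occupied -> index 16.
Insert 447: h=5, slot 5 empty -> index 5.
Insert 637: h=8, h2=14, slots 8,5 occupied -> index 2.
Insert 164: h=11, h2=5, slots 11,16 occupied -> index 4.
Insert 997: h=11, h2=6, slot 11 occupied -> index 0.
Table: [997, -, 637, 598, 164, 447, 380, 177, 185, -, 622, 113, -, -, -, 117, 972]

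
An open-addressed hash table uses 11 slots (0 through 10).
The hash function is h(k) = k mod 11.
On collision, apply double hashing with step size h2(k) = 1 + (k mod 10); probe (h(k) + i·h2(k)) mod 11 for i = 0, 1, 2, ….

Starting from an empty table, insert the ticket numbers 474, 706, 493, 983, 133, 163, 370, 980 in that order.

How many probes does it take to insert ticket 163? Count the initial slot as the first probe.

3

474: h=1 => slot 1
706: h=2 => slot 2
493: h=9 => slot 9
983: h=4 => slot 4
133: h=1, h2=4, probe 1,5 => slot 5
163: h=9, h2=4, probe 9,2,6 => slot 6
370: h=7 => slot 7
980: h=1, h2=1, probe 1,2,3 => slot 3
Table: [_, 474, 706, 980, 983, 133, 163, 370, _, 493, _]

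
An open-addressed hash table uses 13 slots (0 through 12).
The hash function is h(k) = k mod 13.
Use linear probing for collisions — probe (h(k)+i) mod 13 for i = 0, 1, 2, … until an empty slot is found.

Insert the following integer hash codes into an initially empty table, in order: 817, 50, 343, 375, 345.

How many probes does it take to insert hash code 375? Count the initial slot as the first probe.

3

817: h=11 => slot 11
50: h=11, probe 11,12 => slot 12
343: h=5 => slot 5
375: h=11, probe 11,12,0 => slot 0
345: h=7 => slot 7
Table: [375, -, -, -, -, 343, -, 345, -, -, -, 817, 50]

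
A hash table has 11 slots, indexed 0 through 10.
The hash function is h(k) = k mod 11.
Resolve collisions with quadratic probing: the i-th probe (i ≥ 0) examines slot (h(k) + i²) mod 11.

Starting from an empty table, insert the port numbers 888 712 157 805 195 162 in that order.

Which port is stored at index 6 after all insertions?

162

Insert 888: h=8, slot 8 empty → index 8.
Insert 712: h=8, slot 8 occupied → index 9.
Insert 157: h=3, slot 3 empty → index 3.
Insert 805: h=2, slot 2 empty → index 2.
Insert 195: h=8, slots 8,9 occupied → index 1.
Insert 162: h=8, slots 8,9,1 occupied → index 6.
Table: [_, 195, 805, 157, _, _, 162, _, 888, 712, _]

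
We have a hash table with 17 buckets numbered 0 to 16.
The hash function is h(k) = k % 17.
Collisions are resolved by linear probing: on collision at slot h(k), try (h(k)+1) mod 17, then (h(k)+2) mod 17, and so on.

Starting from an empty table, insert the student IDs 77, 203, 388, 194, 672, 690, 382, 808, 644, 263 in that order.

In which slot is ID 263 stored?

13

77: h=9 -> slot 9
203: h=16 -> slot 16
388: h=14 -> slot 14
194: h=7 -> slot 7
672: h=9, probe 9,10 -> slot 10
690: h=10, probe 10,11 -> slot 11
382: h=8 -> slot 8
808: h=9, probe 9,10,11,12 -> slot 12
644: h=15 -> slot 15
263: h=8, probe 8,9,10,11,12,13 -> slot 13
Table: [—, —, —, —, —, —, —, 194, 382, 77, 672, 690, 808, 263, 388, 644, 203]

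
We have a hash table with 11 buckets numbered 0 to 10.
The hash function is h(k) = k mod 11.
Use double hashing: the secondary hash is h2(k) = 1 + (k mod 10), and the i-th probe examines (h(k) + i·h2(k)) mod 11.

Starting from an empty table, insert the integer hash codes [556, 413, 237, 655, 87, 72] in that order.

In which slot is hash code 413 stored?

10

Insert 556: h=6, slot 6 empty => index 6.
Insert 413: h=6, h2=4, slot 6 occupied => index 10.
Insert 237: h=6, h2=8, slot 6 occupied => index 3.
Insert 655: h=6, h2=6, slot 6 occupied => index 1.
Insert 87: h=10, h2=8, slot 10 occupied => index 7.
Insert 72: h=6, h2=3, slot 6 occupied => index 9.
Table: [., 655, ., 237, ., ., 556, 87, ., 72, 413]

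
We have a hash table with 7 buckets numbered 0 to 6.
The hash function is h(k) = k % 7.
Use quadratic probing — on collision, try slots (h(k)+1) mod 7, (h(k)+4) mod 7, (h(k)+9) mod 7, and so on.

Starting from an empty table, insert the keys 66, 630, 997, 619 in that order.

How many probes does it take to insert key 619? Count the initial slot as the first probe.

4

66 hashes to 3; slot 3 is free => place at 3.
630 hashes to 0; slot 0 is free => place at 0.
997 hashes to 3; 3 taken => place at 4.
619 hashes to 3; 3,4,0 taken => place at 5.
Table: [630, -, -, 66, 997, 619, -]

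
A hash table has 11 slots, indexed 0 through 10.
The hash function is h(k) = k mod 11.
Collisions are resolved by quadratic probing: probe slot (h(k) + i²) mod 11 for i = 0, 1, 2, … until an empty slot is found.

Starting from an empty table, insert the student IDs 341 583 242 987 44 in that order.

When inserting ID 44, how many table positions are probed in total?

4

341: h=0 => slot 0
583: h=0, probe 0,1 => slot 1
242: h=0, probe 0,1,4 => slot 4
987: h=8 => slot 8
44: h=0, probe 0,1,4,9 => slot 9
Table: [341, 583, ∅, ∅, 242, ∅, ∅, ∅, 987, 44, ∅]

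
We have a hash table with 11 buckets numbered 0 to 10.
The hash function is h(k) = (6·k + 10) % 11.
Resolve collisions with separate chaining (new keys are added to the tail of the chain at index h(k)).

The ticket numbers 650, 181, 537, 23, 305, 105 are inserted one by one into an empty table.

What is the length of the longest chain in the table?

2

Insert 650: h=5, bucket 5 empty -> new chain.
Insert 181: h=7, bucket 7 empty -> new chain.
Insert 537: h=9, bucket 9 empty -> new chain.
Insert 23: h=5, bucket 5 nonempty -> append to chain.
Insert 305: h=3, bucket 3 empty -> new chain.
Insert 105: h=2, bucket 2 empty -> new chain.
Final buckets:
0: ∅
1: ∅
2: 105
3: 305
4: ∅
5: 650 -> 23
6: ∅
7: 181
8: ∅
9: 537
10: ∅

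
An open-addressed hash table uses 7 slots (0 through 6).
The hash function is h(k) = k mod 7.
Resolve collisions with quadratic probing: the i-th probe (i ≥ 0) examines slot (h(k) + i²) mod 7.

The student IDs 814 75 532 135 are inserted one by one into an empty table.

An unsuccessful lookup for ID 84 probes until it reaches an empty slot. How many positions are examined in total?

2

Insert 814: h=2, slot 2 empty → index 2.
Insert 75: h=5, slot 5 empty → index 5.
Insert 532: h=0, slot 0 empty → index 0.
Insert 135: h=2, slot 2 occupied → index 3.
Table: [532, _, 814, 135, _, 75, _]
Lookup 84: h=0, probe 0,1 → slot 1 empty, not found.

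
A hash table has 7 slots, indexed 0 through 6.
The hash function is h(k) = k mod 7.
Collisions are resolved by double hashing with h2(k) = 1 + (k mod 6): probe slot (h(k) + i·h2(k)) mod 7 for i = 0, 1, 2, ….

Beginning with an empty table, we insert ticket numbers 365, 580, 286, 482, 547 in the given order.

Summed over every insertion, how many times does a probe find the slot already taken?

365: h=1 -> slot 1
580: h=6 -> slot 6
286: h=6, h2=5, probe 6,4 -> slot 4
482: h=6, h2=3, probe 6,2 -> slot 2
547: h=1, h2=2, probe 1,3 -> slot 3
Table: [—, 365, 482, 547, 286, —, 580]

3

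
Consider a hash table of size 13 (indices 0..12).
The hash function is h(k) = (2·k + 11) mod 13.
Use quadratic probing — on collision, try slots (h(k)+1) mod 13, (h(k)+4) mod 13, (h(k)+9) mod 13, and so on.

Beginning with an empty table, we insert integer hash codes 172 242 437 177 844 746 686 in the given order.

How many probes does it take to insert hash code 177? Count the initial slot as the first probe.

172: h=4 → slot 4
242: h=1 → slot 1
437: h=1, probe 1,2 → slot 2
177: h=1, probe 1,2,5 → slot 5
844: h=9 → slot 9
746: h=8 → slot 8
686: h=5, probe 5,6 → slot 6
Table: [∅, 242, 437, ∅, 172, 177, 686, ∅, 746, 844, ∅, ∅, ∅]

3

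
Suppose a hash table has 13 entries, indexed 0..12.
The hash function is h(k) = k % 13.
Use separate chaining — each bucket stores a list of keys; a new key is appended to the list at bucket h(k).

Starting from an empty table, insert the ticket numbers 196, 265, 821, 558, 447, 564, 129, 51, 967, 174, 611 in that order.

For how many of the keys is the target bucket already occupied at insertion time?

196 -> bucket 1
265 -> bucket 5
821 -> bucket 2
558 -> bucket 12
447 -> bucket 5 (collision)
564 -> bucket 5 (collision)
129 -> bucket 12 (collision)
51 -> bucket 12 (collision)
967 -> bucket 5 (collision)
174 -> bucket 5 (collision)
611 -> bucket 0
Final buckets:
0: 611
1: 196
2: 821
3: —
4: —
5: 265 -> 447 -> 564 -> 967 -> 174
6: —
7: —
8: —
9: —
10: —
11: —
12: 558 -> 129 -> 51

6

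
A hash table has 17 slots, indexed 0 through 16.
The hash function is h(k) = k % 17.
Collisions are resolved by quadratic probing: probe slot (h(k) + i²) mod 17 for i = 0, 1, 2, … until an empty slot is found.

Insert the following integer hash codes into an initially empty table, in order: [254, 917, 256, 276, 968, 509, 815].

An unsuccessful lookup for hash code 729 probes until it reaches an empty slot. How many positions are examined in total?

254 hashes to 16; slot 16 is free → place at 16.
917 hashes to 16; 16 taken → place at 0.
256 hashes to 1; slot 1 is free → place at 1.
276 hashes to 4; slot 4 is free → place at 4.
968 hashes to 16; 16,0 taken → place at 3.
509 hashes to 16; 16,0,3 taken → place at 8.
815 hashes to 16; 16,0,3,8 taken → place at 15.
Table: [917, 256, —, 968, 276, —, —, —, 509, —, —, —, —, —, —, 815, 254]
Lookup 729: h=15, probe 15,16,2 → slot 2 empty, not found.

3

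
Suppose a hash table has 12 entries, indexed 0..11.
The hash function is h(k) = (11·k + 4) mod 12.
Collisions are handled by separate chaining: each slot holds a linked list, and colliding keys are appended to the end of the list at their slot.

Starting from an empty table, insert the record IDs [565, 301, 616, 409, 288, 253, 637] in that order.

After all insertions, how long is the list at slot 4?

1

565 -> bucket 3
301 -> bucket 3 (collision)
616 -> bucket 0
409 -> bucket 3 (collision)
288 -> bucket 4
253 -> bucket 3 (collision)
637 -> bucket 3 (collision)
Final buckets:
0: 616
1: -
2: -
3: 565 -> 301 -> 409 -> 253 -> 637
4: 288
5: -
6: -
7: -
8: -
9: -
10: -
11: -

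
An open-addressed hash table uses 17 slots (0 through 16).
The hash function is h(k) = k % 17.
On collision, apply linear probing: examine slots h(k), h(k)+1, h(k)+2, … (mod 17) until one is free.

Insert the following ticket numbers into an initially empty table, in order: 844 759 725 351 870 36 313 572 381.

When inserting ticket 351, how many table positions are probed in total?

4

844 hashes to 11; slot 11 is free -> place at 11.
759 hashes to 11; 11 taken -> place at 12.
725 hashes to 11; 11,12 taken -> place at 13.
351 hashes to 11; 11,12,13 taken -> place at 14.
870 hashes to 3; slot 3 is free -> place at 3.
36 hashes to 2; slot 2 is free -> place at 2.
313 hashes to 7; slot 7 is free -> place at 7.
572 hashes to 11; 11,12,13,14 taken -> place at 15.
381 hashes to 7; 7 taken -> place at 8.
Table: [., ., 36, 870, ., ., ., 313, 381, ., ., 844, 759, 725, 351, 572, .]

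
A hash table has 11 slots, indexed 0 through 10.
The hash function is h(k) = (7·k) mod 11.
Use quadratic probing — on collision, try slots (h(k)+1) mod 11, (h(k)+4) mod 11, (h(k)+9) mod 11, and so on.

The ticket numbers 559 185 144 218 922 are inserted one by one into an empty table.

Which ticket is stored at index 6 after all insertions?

922

559 hashes to 8; slot 8 is free → place at 8.
185 hashes to 8; 8 taken → place at 9.
144 hashes to 7; slot 7 is free → place at 7.
218 hashes to 8; 8,9 taken → place at 1.
922 hashes to 8; 8,9,1 taken → place at 6.
Table: [., 218, ., ., ., ., 922, 144, 559, 185, .]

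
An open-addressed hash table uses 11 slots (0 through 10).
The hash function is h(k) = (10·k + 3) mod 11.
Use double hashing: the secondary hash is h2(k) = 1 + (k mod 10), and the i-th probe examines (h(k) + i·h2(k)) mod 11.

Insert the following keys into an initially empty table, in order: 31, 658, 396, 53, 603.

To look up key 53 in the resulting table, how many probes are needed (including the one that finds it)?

2

31 hashes to 5; slot 5 is free => place at 5.
658 hashes to 5, h2=9; 5 taken => place at 3.
396 hashes to 3, h2=7; 3 taken => place at 10.
53 hashes to 5, h2=4; 5 taken => place at 9.
603 hashes to 5, h2=4; 5,9 taken => place at 2.
Table: [-, -, 603, 658, -, 31, -, -, -, 53, 396]
Lookup 53: h=5, h2=4, probe 5,9 → found at 9.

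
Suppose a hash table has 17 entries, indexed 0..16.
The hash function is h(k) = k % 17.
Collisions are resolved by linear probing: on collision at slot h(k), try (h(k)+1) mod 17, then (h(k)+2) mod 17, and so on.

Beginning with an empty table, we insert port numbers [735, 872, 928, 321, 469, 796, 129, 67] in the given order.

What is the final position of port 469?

735 hashes to 4; slot 4 is free -> place at 4.
872 hashes to 5; slot 5 is free -> place at 5.
928 hashes to 10; slot 10 is free -> place at 10.
321 hashes to 15; slot 15 is free -> place at 15.
469 hashes to 10; 10 taken -> place at 11.
796 hashes to 14; slot 14 is free -> place at 14.
129 hashes to 10; 10,11 taken -> place at 12.
67 hashes to 16; slot 16 is free -> place at 16.
Table: [_, _, _, _, 735, 872, _, _, _, _, 928, 469, 129, _, 796, 321, 67]

11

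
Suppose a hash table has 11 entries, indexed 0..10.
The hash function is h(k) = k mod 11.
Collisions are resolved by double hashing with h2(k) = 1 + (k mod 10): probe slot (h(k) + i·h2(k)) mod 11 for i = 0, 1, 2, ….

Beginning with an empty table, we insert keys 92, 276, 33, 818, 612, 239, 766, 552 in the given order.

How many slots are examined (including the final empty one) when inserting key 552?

2

92 hashes to 4; slot 4 is free → place at 4.
276 hashes to 1; slot 1 is free → place at 1.
33 hashes to 0; slot 0 is free → place at 0.
818 hashes to 4, h2=9; 4 taken → place at 2.
612 hashes to 7; slot 7 is free → place at 7.
239 hashes to 8; slot 8 is free → place at 8.
766 hashes to 7, h2=7; 7 taken → place at 3.
552 hashes to 2, h2=3; 2 taken → place at 5.
Table: [33, 276, 818, 766, 92, 552, _, 612, 239, _, _]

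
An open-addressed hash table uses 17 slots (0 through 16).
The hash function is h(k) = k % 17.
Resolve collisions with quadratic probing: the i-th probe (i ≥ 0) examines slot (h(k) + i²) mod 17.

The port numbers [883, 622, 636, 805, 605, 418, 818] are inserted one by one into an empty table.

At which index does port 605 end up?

Insert 883: h=16, slot 16 empty -> index 16.
Insert 622: h=10, slot 10 empty -> index 10.
Insert 636: h=7, slot 7 empty -> index 7.
Insert 805: h=6, slot 6 empty -> index 6.
Insert 605: h=10, slot 10 occupied -> index 11.
Insert 418: h=10, slots 10,11 occupied -> index 14.
Insert 818: h=2, slot 2 empty -> index 2.
Table: [., ., 818, ., ., ., 805, 636, ., ., 622, 605, ., ., 418, ., 883]

11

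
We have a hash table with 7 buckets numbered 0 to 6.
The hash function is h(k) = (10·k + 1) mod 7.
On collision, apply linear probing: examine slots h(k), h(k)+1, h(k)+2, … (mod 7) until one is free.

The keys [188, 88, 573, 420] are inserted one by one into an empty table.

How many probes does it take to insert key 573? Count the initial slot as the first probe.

188 hashes to 5; slot 5 is free -> place at 5.
88 hashes to 6; slot 6 is free -> place at 6.
573 hashes to 5; 5,6 taken -> place at 0.
420 hashes to 1; slot 1 is free -> place at 1.
Table: [573, 420, ., ., ., 188, 88]

3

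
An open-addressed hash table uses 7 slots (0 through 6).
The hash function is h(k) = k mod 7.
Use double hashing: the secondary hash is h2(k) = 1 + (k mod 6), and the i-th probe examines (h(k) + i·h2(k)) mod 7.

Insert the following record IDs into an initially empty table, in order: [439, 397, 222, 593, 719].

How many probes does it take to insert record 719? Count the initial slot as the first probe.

439 hashes to 5; slot 5 is free -> place at 5.
397 hashes to 5, h2=2; 5 taken -> place at 0.
222 hashes to 5, h2=1; 5 taken -> place at 6.
593 hashes to 5, h2=6; 5 taken -> place at 4.
719 hashes to 5, h2=6; 5,4 taken -> place at 3.
Table: [397, ., ., 719, 593, 439, 222]

3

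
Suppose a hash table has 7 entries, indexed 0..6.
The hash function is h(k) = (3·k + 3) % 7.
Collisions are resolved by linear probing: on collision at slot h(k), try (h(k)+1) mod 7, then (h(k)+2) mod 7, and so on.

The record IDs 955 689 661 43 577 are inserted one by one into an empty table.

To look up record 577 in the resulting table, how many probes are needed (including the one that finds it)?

5

955: h=5 → slot 5
689: h=5, probe 5,6 → slot 6
661: h=5, probe 5,6,0 → slot 0
43: h=6, probe 6,0,1 → slot 1
577: h=5, probe 5,6,0,1,2 → slot 2
Table: [661, 43, 577, —, —, 955, 689]
Lookup 577: h=5, probe 5,6,0,1,2 → found at 2.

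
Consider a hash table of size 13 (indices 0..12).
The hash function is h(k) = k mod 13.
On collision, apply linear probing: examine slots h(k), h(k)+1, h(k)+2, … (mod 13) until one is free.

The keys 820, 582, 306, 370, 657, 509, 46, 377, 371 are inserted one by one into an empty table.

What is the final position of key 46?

9

820: h=1 -> slot 1
582: h=10 -> slot 10
306: h=7 -> slot 7
370: h=6 -> slot 6
657: h=7, probe 7,8 -> slot 8
509: h=2 -> slot 2
46: h=7, probe 7,8,9 -> slot 9
377: h=0 -> slot 0
371: h=7, probe 7,8,9,10,11 -> slot 11
Table: [377, 820, 509, —, —, —, 370, 306, 657, 46, 582, 371, —]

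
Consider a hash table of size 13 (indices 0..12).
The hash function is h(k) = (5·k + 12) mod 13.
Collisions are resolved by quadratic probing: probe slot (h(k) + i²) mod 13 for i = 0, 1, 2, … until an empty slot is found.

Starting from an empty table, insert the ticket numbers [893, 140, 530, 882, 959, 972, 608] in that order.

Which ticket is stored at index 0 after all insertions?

608

893: h=5 -> slot 5
140: h=10 -> slot 10
530: h=10, probe 10,11 -> slot 11
882: h=2 -> slot 2
959: h=10, probe 10,11,1 -> slot 1
972: h=10, probe 10,11,1,6 -> slot 6
608: h=10, probe 10,11,1,6,0 -> slot 0
Table: [608, 959, 882, -, -, 893, 972, -, -, -, 140, 530, -]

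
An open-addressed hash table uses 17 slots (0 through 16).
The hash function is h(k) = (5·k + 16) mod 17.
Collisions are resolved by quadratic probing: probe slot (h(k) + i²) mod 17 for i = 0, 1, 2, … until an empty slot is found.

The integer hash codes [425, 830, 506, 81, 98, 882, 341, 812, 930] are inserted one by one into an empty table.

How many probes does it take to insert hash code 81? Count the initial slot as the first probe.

2

425 hashes to 16; slot 16 is free -> place at 16.
830 hashes to 1; slot 1 is free -> place at 1.
506 hashes to 13; slot 13 is free -> place at 13.
81 hashes to 13; 13 taken -> place at 14.
98 hashes to 13; 13,14 taken -> place at 0.
882 hashes to 6; slot 6 is free -> place at 6.
341 hashes to 4; slot 4 is free -> place at 4.
812 hashes to 13; 13,14,0 taken -> place at 5.
930 hashes to 8; slot 8 is free -> place at 8.
Table: [98, 830, -, -, 341, 812, 882, -, 930, -, -, -, -, 506, 81, -, 425]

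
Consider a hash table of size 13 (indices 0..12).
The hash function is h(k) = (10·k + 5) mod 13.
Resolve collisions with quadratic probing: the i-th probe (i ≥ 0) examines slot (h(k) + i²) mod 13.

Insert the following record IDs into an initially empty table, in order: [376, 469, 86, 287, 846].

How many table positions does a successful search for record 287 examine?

2

376: h=8 -> slot 8
469: h=2 -> slot 2
86: h=7 -> slot 7
287: h=2, probe 2,3 -> slot 3
846: h=2, probe 2,3,6 -> slot 6
Table: [., ., 469, 287, ., ., 846, 86, 376, ., ., ., .]
Lookup 287: h=2, probe 2,3 → found at 3.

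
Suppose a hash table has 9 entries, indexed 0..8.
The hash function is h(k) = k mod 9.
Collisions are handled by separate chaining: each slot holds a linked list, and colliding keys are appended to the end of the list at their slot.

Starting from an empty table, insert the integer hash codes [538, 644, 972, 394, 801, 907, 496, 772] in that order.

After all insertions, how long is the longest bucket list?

4

538 -> bucket 7
644 -> bucket 5
972 -> bucket 0
394 -> bucket 7 (collision)
801 -> bucket 0 (collision)
907 -> bucket 7 (collision)
496 -> bucket 1
772 -> bucket 7 (collision)
Final buckets:
0: 972 -> 801
1: 496
2: .
3: .
4: .
5: 644
6: .
7: 538 -> 394 -> 907 -> 772
8: .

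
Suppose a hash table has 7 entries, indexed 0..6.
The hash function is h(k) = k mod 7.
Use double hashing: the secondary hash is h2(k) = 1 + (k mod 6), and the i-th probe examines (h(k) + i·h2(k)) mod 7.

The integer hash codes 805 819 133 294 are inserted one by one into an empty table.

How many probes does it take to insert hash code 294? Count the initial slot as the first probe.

2

805: h=0 → slot 0
819: h=0, h2=4, probe 0,4 → slot 4
133: h=0, h2=2, probe 0,2 → slot 2
294: h=0, h2=1, probe 0,1 → slot 1
Table: [805, 294, 133, —, 819, —, —]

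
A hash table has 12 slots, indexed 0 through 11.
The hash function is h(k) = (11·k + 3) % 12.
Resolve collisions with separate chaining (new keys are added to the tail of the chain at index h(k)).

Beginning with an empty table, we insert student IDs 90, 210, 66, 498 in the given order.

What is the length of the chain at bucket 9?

Insert 90: h=9, bucket 9 empty -> new chain.
Insert 210: h=9, bucket 9 nonempty -> append to chain.
Insert 66: h=9, bucket 9 nonempty -> append to chain.
Insert 498: h=9, bucket 9 nonempty -> append to chain.
Final buckets:
0: —
1: —
2: —
3: —
4: —
5: —
6: —
7: —
8: —
9: 90 -> 210 -> 66 -> 498
10: —
11: —

4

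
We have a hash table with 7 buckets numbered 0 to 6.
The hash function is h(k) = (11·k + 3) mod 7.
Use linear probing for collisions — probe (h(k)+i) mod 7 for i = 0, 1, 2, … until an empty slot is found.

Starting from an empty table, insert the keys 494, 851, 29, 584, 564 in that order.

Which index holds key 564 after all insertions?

494: h=5 -> slot 5
851: h=5, probe 5,6 -> slot 6
29: h=0 -> slot 0
584: h=1 -> slot 1
564: h=5, probe 5,6,0,1,2 -> slot 2
Table: [29, 584, 564, ., ., 494, 851]

2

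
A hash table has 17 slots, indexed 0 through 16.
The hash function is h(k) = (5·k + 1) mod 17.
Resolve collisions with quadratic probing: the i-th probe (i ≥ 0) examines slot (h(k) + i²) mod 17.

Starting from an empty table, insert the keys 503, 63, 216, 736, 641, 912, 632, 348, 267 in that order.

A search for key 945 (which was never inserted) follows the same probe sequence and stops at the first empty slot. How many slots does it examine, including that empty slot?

503: h=0 → slot 0
63: h=10 → slot 10
216: h=10, probe 10,11 → slot 11
736: h=9 → slot 9
641: h=10, probe 10,11,14 → slot 14
912: h=5 → slot 5
632: h=16 → slot 16
348: h=7 → slot 7
267: h=10, probe 10,11,14,2 → slot 2
Table: [503, —, 267, —, —, 912, —, 348, —, 736, 63, 216, —, —, 641, —, 632]
Lookup 945: h=0, probe 0,1 → slot 1 empty, not found.

2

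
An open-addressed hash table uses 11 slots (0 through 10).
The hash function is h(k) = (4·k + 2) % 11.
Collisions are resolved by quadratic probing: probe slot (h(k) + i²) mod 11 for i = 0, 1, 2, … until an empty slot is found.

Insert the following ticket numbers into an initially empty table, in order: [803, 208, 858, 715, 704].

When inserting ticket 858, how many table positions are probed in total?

Insert 803: h=2, slot 2 empty => index 2.
Insert 208: h=9, slot 9 empty => index 9.
Insert 858: h=2, slot 2 occupied => index 3.
Insert 715: h=2, slots 2,3 occupied => index 6.
Insert 704: h=2, slots 2,3,6 occupied => index 0.
Table: [704, ., 803, 858, ., ., 715, ., ., 208, .]

2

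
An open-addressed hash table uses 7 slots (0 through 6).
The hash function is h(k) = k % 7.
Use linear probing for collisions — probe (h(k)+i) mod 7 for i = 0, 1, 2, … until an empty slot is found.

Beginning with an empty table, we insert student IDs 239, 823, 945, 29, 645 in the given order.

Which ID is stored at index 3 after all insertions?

645

239 hashes to 1; slot 1 is free → place at 1.
823 hashes to 4; slot 4 is free → place at 4.
945 hashes to 0; slot 0 is free → place at 0.
29 hashes to 1; 1 taken → place at 2.
645 hashes to 1; 1,2 taken → place at 3.
Table: [945, 239, 29, 645, 823, ∅, ∅]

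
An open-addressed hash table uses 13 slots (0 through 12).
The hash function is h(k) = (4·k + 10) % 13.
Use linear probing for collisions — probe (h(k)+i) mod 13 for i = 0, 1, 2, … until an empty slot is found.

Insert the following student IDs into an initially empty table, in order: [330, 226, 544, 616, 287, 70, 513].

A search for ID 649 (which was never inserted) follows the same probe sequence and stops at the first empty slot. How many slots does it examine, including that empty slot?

4

Insert 330: h=4, slot 4 empty -> index 4.
Insert 226: h=4, slot 4 occupied -> index 5.
Insert 544: h=2, slot 2 empty -> index 2.
Insert 616: h=4, slots 4,5 occupied -> index 6.
Insert 287: h=1, slot 1 empty -> index 1.
Insert 70: h=4, slots 4,5,6 occupied -> index 7.
Insert 513: h=8, slot 8 empty -> index 8.
Table: [_, 287, 544, _, 330, 226, 616, 70, 513, _, _, _, _]
Lookup 649: h=6, probe 6,7,8,9 → slot 9 empty, not found.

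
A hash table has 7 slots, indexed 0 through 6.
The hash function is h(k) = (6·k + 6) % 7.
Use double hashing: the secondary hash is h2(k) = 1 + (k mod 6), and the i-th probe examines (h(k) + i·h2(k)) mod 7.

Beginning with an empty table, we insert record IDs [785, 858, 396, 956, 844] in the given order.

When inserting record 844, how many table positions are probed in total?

785: h=5 => slot 5
858: h=2 => slot 2
396: h=2, h2=1, probe 2,3 => slot 3
956: h=2, h2=3, probe 2,5,1 => slot 1
844: h=2, h2=5, probe 2,0 => slot 0
Table: [844, 956, 858, 396, -, 785, -]

2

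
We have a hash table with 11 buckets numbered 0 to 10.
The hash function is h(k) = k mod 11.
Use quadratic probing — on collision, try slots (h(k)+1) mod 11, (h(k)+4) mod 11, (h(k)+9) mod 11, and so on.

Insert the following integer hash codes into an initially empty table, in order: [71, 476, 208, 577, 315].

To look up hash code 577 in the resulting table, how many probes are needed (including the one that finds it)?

2

71: h=5 => slot 5
476: h=3 => slot 3
208: h=10 => slot 10
577: h=5, probe 5,6 => slot 6
315: h=7 => slot 7
Table: [_, _, _, 476, _, 71, 577, 315, _, _, 208]
Lookup 577: h=5, probe 5,6 → found at 6.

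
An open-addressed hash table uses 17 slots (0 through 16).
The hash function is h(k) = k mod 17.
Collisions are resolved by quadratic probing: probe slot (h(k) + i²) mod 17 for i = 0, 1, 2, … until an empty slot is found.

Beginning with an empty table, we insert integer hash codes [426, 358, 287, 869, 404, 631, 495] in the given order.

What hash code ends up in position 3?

426: h=1 => slot 1
358: h=1, probe 1,2 => slot 2
287: h=15 => slot 15
869: h=2, probe 2,3 => slot 3
404: h=13 => slot 13
631: h=2, probe 2,3,6 => slot 6
495: h=2, probe 2,3,6,11 => slot 11
Table: [-, 426, 358, 869, -, -, 631, -, -, -, -, 495, -, 404, -, 287, -]

869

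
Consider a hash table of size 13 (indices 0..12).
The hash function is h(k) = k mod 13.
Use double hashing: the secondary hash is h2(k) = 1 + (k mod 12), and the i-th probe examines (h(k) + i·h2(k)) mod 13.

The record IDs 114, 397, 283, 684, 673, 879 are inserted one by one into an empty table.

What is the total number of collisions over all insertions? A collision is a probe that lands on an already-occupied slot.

114: h=10 → slot 10
397: h=7 → slot 7
283: h=10, h2=8, probe 10,5 → slot 5
684: h=8 → slot 8
673: h=10, h2=2, probe 10,12 → slot 12
879: h=8, h2=4, probe 8,12,3 → slot 3
Table: [—, —, —, 879, —, 283, —, 397, 684, —, 114, —, 673]

4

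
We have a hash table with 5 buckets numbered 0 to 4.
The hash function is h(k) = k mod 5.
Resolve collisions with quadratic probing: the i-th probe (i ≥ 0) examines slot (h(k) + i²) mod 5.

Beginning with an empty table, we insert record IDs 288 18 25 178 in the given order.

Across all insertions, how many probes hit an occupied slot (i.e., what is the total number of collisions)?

288: h=3 → slot 3
18: h=3, probe 3,4 → slot 4
25: h=0 → slot 0
178: h=3, probe 3,4,2 → slot 2
Table: [25, -, 178, 288, 18]

3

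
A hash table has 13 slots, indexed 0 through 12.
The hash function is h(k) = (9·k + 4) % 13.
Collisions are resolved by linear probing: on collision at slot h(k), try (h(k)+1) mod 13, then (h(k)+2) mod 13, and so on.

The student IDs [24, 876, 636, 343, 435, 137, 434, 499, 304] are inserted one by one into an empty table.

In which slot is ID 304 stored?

3

24: h=12 → slot 12
876: h=10 → slot 10
636: h=8 → slot 8
343: h=10, probe 10,11 → slot 11
435: h=6 → slot 6
137: h=2 → slot 2
434: h=10, probe 10,11,12,0 → slot 0
499: h=10, probe 10,11,12,0,1 → slot 1
304: h=10, probe 10,11,12,0,1,2,3 → slot 3
Table: [434, 499, 137, 304, ∅, ∅, 435, ∅, 636, ∅, 876, 343, 24]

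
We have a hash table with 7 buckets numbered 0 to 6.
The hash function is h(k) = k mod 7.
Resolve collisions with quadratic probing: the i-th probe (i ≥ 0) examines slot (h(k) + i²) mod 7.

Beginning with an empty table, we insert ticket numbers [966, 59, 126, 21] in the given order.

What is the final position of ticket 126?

1

966: h=0 => slot 0
59: h=3 => slot 3
126: h=0, probe 0,1 => slot 1
21: h=0, probe 0,1,4 => slot 4
Table: [966, 126, ∅, 59, 21, ∅, ∅]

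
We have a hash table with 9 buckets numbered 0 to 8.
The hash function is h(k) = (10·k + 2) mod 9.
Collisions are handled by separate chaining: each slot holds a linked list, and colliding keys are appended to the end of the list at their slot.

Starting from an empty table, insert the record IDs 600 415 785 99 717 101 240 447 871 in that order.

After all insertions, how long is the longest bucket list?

Insert 600: h=8, bucket 8 empty → new chain.
Insert 415: h=3, bucket 3 empty → new chain.
Insert 785: h=4, bucket 4 empty → new chain.
Insert 99: h=2, bucket 2 empty → new chain.
Insert 717: h=8, bucket 8 nonempty → append to chain.
Insert 101: h=4, bucket 4 nonempty → append to chain.
Insert 240: h=8, bucket 8 nonempty → append to chain.
Insert 447: h=8, bucket 8 nonempty → append to chain.
Insert 871: h=0, bucket 0 empty → new chain.
Final buckets:
0: 871
1: _
2: 99
3: 415
4: 785 -> 101
5: _
6: _
7: _
8: 600 -> 717 -> 240 -> 447

4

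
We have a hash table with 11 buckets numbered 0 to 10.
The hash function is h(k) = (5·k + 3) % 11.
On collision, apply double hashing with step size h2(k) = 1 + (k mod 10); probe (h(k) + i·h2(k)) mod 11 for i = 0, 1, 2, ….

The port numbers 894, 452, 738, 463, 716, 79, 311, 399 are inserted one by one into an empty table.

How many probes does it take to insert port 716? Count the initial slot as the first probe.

2

894: h=7 → slot 7
452: h=8 → slot 8
738: h=8, h2=9, probe 8,6 → slot 6
463: h=8, h2=4, probe 8,1 → slot 1
716: h=8, h2=7, probe 8,4 → slot 4
79: h=2 → slot 2
311: h=7, h2=2, probe 7,9 → slot 9
399: h=7, h2=10, probe 7,6,5 → slot 5
Table: [—, 463, 79, —, 716, 399, 738, 894, 452, 311, —]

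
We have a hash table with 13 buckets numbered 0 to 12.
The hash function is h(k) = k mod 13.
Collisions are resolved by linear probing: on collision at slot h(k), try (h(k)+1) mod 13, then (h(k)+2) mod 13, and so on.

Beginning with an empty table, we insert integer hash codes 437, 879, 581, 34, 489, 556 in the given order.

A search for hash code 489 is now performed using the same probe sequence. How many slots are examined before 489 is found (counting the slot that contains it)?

5

437 hashes to 8; slot 8 is free → place at 8.
879 hashes to 8; 8 taken → place at 9.
581 hashes to 9; 9 taken → place at 10.
34 hashes to 8; 8,9,10 taken → place at 11.
489 hashes to 8; 8,9,10,11 taken → place at 12.
556 hashes to 10; 10,11,12 taken → place at 0.
Table: [556, ., ., ., ., ., ., ., 437, 879, 581, 34, 489]
Lookup 489: h=8, probe 8,9,10,11,12 → found at 12.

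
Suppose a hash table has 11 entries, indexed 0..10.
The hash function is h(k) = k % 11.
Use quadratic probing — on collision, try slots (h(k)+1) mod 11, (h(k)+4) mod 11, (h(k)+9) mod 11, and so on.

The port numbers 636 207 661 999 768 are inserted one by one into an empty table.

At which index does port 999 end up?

2

636 hashes to 9; slot 9 is free => place at 9.
207 hashes to 9; 9 taken => place at 10.
661 hashes to 1; slot 1 is free => place at 1.
999 hashes to 9; 9,10 taken => place at 2.
768 hashes to 9; 9,10,2 taken => place at 7.
Table: [∅, 661, 999, ∅, ∅, ∅, ∅, 768, ∅, 636, 207]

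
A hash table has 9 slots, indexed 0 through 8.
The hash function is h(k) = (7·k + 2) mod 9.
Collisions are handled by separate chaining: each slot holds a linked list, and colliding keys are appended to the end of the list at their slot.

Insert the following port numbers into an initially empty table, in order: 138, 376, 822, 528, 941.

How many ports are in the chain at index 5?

Insert 138: h=5, bucket 5 empty → new chain.
Insert 376: h=6, bucket 6 empty → new chain.
Insert 822: h=5, bucket 5 nonempty → append to chain.
Insert 528: h=8, bucket 8 empty → new chain.
Insert 941: h=1, bucket 1 empty → new chain.
Final buckets:
0: —
1: 941
2: —
3: —
4: —
5: 138 -> 822
6: 376
7: —
8: 528

2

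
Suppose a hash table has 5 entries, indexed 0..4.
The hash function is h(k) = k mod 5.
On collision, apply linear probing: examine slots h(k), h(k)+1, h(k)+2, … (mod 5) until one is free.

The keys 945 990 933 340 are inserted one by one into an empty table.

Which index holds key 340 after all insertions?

945: h=0 => slot 0
990: h=0, probe 0,1 => slot 1
933: h=3 => slot 3
340: h=0, probe 0,1,2 => slot 2
Table: [945, 990, 340, 933, _]

2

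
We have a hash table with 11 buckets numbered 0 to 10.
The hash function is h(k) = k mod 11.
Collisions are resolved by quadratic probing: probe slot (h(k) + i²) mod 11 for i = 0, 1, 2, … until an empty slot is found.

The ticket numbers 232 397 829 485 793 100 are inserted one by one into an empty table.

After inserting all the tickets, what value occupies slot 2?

232 hashes to 1; slot 1 is free -> place at 1.
397 hashes to 1; 1 taken -> place at 2.
829 hashes to 4; slot 4 is free -> place at 4.
485 hashes to 1; 1,2 taken -> place at 5.
793 hashes to 1; 1,2,5 taken -> place at 10.
100 hashes to 1; 1,2,5,10 taken -> place at 6.
Table: [-, 232, 397, -, 829, 485, 100, -, -, -, 793]

397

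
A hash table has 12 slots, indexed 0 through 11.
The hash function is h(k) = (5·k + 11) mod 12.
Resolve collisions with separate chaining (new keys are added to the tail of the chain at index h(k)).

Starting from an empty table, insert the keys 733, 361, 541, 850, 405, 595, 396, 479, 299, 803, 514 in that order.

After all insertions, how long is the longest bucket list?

733 → bucket 4
361 → bucket 4 (collision)
541 → bucket 4 (collision)
850 → bucket 1
405 → bucket 8
595 → bucket 10
396 → bucket 11
479 → bucket 6
299 → bucket 6 (collision)
803 → bucket 6 (collision)
514 → bucket 1 (collision)
Final buckets:
0: .
1: 850 -> 514
2: .
3: .
4: 733 -> 361 -> 541
5: .
6: 479 -> 299 -> 803
7: .
8: 405
9: .
10: 595
11: 396

3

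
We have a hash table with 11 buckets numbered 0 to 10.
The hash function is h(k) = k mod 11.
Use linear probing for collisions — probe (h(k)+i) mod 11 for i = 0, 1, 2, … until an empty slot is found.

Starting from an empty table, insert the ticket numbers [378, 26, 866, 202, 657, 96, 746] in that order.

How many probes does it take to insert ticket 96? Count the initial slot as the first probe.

378 hashes to 4; slot 4 is free => place at 4.
26 hashes to 4; 4 taken => place at 5.
866 hashes to 8; slot 8 is free => place at 8.
202 hashes to 4; 4,5 taken => place at 6.
657 hashes to 8; 8 taken => place at 9.
96 hashes to 8; 8,9 taken => place at 10.
746 hashes to 9; 9,10 taken => place at 0.
Table: [746, ., ., ., 378, 26, 202, ., 866, 657, 96]

3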